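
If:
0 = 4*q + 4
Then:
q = -1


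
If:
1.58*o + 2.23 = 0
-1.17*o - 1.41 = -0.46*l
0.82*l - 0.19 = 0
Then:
No Solution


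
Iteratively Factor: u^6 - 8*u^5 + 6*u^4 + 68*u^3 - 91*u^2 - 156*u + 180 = (u - 1)*(u^5 - 7*u^4 - u^3 + 67*u^2 - 24*u - 180) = (u - 3)*(u - 1)*(u^4 - 4*u^3 - 13*u^2 + 28*u + 60) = (u - 3)*(u - 1)*(u + 2)*(u^3 - 6*u^2 - u + 30) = (u - 5)*(u - 3)*(u - 1)*(u + 2)*(u^2 - u - 6) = (u - 5)*(u - 3)*(u - 1)*(u + 2)^2*(u - 3)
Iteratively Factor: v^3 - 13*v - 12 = (v - 4)*(v^2 + 4*v + 3) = (v - 4)*(v + 3)*(v + 1)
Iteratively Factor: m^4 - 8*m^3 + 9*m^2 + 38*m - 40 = (m - 5)*(m^3 - 3*m^2 - 6*m + 8) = (m - 5)*(m + 2)*(m^2 - 5*m + 4) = (m - 5)*(m - 4)*(m + 2)*(m - 1)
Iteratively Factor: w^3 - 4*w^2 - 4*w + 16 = (w - 2)*(w^2 - 2*w - 8) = (w - 2)*(w + 2)*(w - 4)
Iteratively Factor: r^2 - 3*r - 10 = (r + 2)*(r - 5)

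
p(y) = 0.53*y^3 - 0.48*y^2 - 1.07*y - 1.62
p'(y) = 1.59*y^2 - 0.96*y - 1.07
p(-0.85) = -1.38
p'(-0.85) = 0.89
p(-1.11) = -1.75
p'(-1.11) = 1.95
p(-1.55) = -3.09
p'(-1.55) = 4.24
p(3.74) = 15.39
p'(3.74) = 17.58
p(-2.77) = -13.60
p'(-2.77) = 13.79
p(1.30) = -2.66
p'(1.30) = 0.37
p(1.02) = -2.65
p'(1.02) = -0.39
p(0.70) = -2.42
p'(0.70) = -0.96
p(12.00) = 832.26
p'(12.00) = 216.37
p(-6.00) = -126.96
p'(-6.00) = 61.93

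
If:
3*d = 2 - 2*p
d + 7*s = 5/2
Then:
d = 5/2 - 7*s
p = 21*s/2 - 11/4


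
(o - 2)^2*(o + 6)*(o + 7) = o^4 + 9*o^3 - 6*o^2 - 116*o + 168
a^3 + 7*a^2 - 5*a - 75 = (a - 3)*(a + 5)^2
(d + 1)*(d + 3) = d^2 + 4*d + 3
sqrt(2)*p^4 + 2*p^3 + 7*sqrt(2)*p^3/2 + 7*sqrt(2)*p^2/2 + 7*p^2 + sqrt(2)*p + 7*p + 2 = (p + 1/2)*(p + 2)*(p + sqrt(2))*(sqrt(2)*p + sqrt(2))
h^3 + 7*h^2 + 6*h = h*(h + 1)*(h + 6)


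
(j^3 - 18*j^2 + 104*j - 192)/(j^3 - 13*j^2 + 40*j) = (j^2 - 10*j + 24)/(j*(j - 5))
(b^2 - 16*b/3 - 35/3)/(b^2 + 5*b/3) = (b - 7)/b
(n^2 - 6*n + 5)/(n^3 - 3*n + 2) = (n - 5)/(n^2 + n - 2)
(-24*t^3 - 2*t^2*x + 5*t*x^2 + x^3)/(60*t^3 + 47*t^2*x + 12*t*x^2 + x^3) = (-2*t + x)/(5*t + x)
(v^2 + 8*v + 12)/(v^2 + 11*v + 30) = (v + 2)/(v + 5)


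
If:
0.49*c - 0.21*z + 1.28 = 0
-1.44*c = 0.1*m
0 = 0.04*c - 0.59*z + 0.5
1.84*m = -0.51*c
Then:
No Solution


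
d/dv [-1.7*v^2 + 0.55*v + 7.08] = 0.55 - 3.4*v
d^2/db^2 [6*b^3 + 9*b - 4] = 36*b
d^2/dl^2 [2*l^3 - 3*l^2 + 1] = 12*l - 6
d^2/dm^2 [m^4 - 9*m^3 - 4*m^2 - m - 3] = 12*m^2 - 54*m - 8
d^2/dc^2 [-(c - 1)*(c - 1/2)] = -2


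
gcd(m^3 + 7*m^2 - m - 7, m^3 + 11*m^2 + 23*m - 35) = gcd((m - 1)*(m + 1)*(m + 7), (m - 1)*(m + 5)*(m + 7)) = m^2 + 6*m - 7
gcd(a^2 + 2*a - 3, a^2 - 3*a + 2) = a - 1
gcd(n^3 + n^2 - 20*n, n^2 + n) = n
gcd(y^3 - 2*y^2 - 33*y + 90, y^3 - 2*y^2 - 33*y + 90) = y^3 - 2*y^2 - 33*y + 90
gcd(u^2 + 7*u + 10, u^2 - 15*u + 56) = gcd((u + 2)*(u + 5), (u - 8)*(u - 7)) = 1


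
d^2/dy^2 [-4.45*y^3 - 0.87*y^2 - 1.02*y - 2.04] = -26.7*y - 1.74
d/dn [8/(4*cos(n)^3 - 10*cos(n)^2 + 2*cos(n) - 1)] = 16*(6*cos(n)^2 - 10*cos(n) + 1)*sin(n)/(5*cos(n) - 5*cos(2*n) + cos(3*n) - 6)^2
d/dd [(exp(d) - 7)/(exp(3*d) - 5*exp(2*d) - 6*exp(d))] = 2*(-exp(3*d) + 13*exp(2*d) - 35*exp(d) - 21)*exp(-d)/(exp(4*d) - 10*exp(3*d) + 13*exp(2*d) + 60*exp(d) + 36)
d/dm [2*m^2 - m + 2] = 4*m - 1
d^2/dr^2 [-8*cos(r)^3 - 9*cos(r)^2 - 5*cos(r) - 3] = 11*cos(r) + 18*cos(2*r) + 18*cos(3*r)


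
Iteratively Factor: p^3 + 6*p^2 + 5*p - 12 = (p + 3)*(p^2 + 3*p - 4) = (p - 1)*(p + 3)*(p + 4)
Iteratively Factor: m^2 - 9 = (m - 3)*(m + 3)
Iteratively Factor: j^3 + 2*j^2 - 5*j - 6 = (j + 3)*(j^2 - j - 2) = (j + 1)*(j + 3)*(j - 2)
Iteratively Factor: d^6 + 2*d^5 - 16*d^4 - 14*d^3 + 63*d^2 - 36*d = (d + 4)*(d^5 - 2*d^4 - 8*d^3 + 18*d^2 - 9*d) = (d - 3)*(d + 4)*(d^4 + d^3 - 5*d^2 + 3*d) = d*(d - 3)*(d + 4)*(d^3 + d^2 - 5*d + 3) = d*(d - 3)*(d - 1)*(d + 4)*(d^2 + 2*d - 3) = d*(d - 3)*(d - 1)*(d + 3)*(d + 4)*(d - 1)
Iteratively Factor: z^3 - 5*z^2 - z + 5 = (z + 1)*(z^2 - 6*z + 5) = (z - 1)*(z + 1)*(z - 5)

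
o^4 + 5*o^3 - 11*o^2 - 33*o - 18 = (o - 3)*(o + 1)^2*(o + 6)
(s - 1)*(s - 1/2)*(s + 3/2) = s^3 - 7*s/4 + 3/4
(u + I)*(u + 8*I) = u^2 + 9*I*u - 8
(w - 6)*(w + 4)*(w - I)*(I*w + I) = I*w^4 + w^3 - I*w^3 - w^2 - 26*I*w^2 - 26*w - 24*I*w - 24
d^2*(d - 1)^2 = d^4 - 2*d^3 + d^2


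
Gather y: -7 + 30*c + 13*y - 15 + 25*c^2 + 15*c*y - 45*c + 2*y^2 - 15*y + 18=25*c^2 - 15*c + 2*y^2 + y*(15*c - 2) - 4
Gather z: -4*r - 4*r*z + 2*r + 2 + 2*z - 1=-2*r + z*(2 - 4*r) + 1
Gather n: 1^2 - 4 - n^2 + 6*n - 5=-n^2 + 6*n - 8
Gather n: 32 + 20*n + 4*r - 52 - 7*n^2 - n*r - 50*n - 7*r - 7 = -7*n^2 + n*(-r - 30) - 3*r - 27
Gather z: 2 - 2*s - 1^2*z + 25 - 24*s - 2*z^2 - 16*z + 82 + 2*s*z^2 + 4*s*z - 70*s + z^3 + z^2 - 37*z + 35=-96*s + z^3 + z^2*(2*s - 1) + z*(4*s - 54) + 144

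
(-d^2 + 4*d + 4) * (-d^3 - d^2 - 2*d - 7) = d^5 - 3*d^4 - 6*d^3 - 5*d^2 - 36*d - 28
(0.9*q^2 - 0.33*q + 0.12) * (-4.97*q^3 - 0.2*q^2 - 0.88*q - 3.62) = -4.473*q^5 + 1.4601*q^4 - 1.3224*q^3 - 2.9916*q^2 + 1.089*q - 0.4344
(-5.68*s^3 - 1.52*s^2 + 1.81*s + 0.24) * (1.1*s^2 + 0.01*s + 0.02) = -6.248*s^5 - 1.7288*s^4 + 1.8622*s^3 + 0.2517*s^2 + 0.0386*s + 0.0048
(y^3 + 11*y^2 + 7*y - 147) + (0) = y^3 + 11*y^2 + 7*y - 147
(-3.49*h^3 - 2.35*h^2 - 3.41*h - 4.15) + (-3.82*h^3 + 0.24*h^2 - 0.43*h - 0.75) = -7.31*h^3 - 2.11*h^2 - 3.84*h - 4.9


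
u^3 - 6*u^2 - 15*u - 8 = (u - 8)*(u + 1)^2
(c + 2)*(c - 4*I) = c^2 + 2*c - 4*I*c - 8*I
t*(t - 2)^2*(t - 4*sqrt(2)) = t^4 - 4*sqrt(2)*t^3 - 4*t^3 + 4*t^2 + 16*sqrt(2)*t^2 - 16*sqrt(2)*t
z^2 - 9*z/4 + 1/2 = (z - 2)*(z - 1/4)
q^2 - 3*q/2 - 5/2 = (q - 5/2)*(q + 1)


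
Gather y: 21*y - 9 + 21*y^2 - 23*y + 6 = 21*y^2 - 2*y - 3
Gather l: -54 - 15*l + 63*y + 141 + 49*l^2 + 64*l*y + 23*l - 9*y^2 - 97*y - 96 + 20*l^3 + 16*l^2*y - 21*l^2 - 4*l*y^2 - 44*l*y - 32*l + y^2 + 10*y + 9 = 20*l^3 + l^2*(16*y + 28) + l*(-4*y^2 + 20*y - 24) - 8*y^2 - 24*y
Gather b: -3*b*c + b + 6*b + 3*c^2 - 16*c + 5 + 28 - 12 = b*(7 - 3*c) + 3*c^2 - 16*c + 21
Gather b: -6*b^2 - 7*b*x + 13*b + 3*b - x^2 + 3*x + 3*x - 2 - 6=-6*b^2 + b*(16 - 7*x) - x^2 + 6*x - 8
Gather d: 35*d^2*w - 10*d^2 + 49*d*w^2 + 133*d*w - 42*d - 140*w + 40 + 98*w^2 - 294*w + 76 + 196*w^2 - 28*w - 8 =d^2*(35*w - 10) + d*(49*w^2 + 133*w - 42) + 294*w^2 - 462*w + 108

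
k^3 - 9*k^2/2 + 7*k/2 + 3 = (k - 3)*(k - 2)*(k + 1/2)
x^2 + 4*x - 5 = (x - 1)*(x + 5)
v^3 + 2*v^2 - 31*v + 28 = (v - 4)*(v - 1)*(v + 7)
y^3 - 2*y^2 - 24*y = y*(y - 6)*(y + 4)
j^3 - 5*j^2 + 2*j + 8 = (j - 4)*(j - 2)*(j + 1)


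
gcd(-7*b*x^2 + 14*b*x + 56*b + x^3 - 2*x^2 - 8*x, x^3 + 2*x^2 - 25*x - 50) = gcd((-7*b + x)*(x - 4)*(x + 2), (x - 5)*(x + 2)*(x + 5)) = x + 2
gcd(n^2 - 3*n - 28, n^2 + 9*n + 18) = 1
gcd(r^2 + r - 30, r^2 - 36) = r + 6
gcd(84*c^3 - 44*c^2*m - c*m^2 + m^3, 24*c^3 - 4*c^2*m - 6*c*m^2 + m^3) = 12*c^2 - 8*c*m + m^2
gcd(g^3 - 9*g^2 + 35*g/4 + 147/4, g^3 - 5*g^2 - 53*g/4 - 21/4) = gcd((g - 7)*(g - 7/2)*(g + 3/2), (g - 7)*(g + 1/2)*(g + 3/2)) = g^2 - 11*g/2 - 21/2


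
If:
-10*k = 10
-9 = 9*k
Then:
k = -1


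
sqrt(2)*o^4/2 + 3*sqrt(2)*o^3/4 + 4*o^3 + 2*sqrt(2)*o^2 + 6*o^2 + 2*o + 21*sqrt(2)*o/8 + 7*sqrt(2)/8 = (o + 1/2)*(o + 1)*(o + 7*sqrt(2)/2)*(sqrt(2)*o/2 + 1/2)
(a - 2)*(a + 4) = a^2 + 2*a - 8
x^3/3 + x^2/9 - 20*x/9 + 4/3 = (x/3 + 1)*(x - 2)*(x - 2/3)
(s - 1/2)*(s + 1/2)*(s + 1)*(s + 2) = s^4 + 3*s^3 + 7*s^2/4 - 3*s/4 - 1/2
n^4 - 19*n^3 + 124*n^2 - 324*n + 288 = (n - 8)*(n - 6)*(n - 3)*(n - 2)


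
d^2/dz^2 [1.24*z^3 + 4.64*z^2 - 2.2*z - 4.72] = 7.44*z + 9.28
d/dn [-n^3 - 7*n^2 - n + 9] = -3*n^2 - 14*n - 1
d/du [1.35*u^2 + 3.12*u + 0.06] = 2.7*u + 3.12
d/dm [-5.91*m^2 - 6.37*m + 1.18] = -11.82*m - 6.37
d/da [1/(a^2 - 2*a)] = 2*(1 - a)/(a^2*(a - 2)^2)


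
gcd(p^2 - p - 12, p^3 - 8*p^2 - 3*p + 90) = p + 3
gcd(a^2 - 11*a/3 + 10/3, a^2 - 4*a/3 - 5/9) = a - 5/3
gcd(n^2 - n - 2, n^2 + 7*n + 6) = n + 1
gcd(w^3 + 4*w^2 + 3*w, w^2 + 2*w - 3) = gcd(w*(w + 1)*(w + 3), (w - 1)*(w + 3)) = w + 3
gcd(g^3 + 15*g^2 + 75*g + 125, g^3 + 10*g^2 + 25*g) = g^2 + 10*g + 25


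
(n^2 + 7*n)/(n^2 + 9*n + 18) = n*(n + 7)/(n^2 + 9*n + 18)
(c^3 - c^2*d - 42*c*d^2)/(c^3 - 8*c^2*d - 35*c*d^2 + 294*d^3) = c/(c - 7*d)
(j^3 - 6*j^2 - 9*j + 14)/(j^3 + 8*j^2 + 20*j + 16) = (j^2 - 8*j + 7)/(j^2 + 6*j + 8)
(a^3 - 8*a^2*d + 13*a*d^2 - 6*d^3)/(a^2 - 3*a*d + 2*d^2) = (a^2 - 7*a*d + 6*d^2)/(a - 2*d)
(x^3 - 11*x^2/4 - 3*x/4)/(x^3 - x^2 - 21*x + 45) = x*(4*x + 1)/(4*(x^2 + 2*x - 15))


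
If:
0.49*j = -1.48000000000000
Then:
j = -3.02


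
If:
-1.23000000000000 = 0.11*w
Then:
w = -11.18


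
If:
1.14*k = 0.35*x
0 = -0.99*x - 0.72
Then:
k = -0.22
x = -0.73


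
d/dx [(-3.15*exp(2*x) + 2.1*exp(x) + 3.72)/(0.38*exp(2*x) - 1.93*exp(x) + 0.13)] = (5.2815*exp(2*x) - 3.6462*exp(x) + 7.4526)*exp(x)/(0.1444*exp(4*x) - 1.4668*exp(3*x) + 3.8237*exp(2*x) - 0.5018*exp(x) + 0.0169)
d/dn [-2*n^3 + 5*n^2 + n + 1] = -6*n^2 + 10*n + 1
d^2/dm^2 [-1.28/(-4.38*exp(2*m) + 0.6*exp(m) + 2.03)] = ((0.768 - 22.4256*exp(m))*(-4.38*exp(2*m) + 0.6*exp(m) + 2.03) - 1.28*(8.76*exp(m) - 0.6)*(17.52*exp(m) - 1.2)*exp(m))*exp(m)/(-4.38*exp(2*m) + 0.6*exp(m) + 2.03)^3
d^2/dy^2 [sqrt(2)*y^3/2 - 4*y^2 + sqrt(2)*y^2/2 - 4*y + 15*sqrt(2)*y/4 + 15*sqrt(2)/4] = 3*sqrt(2)*y - 8 + sqrt(2)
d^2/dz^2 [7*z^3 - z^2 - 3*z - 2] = 42*z - 2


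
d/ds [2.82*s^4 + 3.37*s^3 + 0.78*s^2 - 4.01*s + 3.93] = 11.28*s^3 + 10.11*s^2 + 1.56*s - 4.01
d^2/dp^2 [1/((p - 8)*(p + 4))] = 2*((p - 8)^2 + (p - 8)*(p + 4) + (p + 4)^2)/((p - 8)^3*(p + 4)^3)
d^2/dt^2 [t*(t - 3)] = 2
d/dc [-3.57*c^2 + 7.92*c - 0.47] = 7.92 - 7.14*c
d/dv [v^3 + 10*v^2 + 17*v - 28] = 3*v^2 + 20*v + 17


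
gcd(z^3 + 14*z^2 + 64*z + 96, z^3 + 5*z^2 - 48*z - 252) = z + 6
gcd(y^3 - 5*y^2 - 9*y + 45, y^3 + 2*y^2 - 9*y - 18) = y^2 - 9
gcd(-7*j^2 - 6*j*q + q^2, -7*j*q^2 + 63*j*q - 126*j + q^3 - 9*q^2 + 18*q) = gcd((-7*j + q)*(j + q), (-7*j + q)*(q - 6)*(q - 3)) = -7*j + q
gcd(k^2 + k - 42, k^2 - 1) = 1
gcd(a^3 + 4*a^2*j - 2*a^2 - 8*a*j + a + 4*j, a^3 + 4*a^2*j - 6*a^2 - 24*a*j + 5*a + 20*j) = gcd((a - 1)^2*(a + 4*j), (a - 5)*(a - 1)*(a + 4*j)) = a^2 + 4*a*j - a - 4*j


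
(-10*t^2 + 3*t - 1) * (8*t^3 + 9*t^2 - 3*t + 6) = -80*t^5 - 66*t^4 + 49*t^3 - 78*t^2 + 21*t - 6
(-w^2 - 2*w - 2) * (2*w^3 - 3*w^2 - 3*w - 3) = -2*w^5 - w^4 + 5*w^3 + 15*w^2 + 12*w + 6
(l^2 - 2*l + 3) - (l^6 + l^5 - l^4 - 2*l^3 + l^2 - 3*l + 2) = -l^6 - l^5 + l^4 + 2*l^3 + l + 1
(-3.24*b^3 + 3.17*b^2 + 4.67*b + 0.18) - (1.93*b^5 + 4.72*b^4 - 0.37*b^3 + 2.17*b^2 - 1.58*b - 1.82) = -1.93*b^5 - 4.72*b^4 - 2.87*b^3 + 1.0*b^2 + 6.25*b + 2.0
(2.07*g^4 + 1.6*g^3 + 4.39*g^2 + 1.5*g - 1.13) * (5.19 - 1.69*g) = -3.4983*g^5 + 8.0393*g^4 + 0.884900000000001*g^3 + 20.2491*g^2 + 9.6947*g - 5.8647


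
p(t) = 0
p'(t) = 0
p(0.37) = 0.00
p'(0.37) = 0.00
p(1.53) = 0.00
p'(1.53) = 0.00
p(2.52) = 0.00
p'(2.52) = 0.00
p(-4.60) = 0.00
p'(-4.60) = 0.00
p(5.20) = 0.00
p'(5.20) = 0.00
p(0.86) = 0.00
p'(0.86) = 0.00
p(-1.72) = 0.00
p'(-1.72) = 0.00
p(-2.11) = 0.00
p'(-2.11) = 0.00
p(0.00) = 0.00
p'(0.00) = 0.00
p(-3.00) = 0.00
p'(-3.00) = 0.00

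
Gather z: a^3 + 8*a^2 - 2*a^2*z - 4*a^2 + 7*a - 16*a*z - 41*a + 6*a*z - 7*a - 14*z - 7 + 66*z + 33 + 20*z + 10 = a^3 + 4*a^2 - 41*a + z*(-2*a^2 - 10*a + 72) + 36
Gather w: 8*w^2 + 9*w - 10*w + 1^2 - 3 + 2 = 8*w^2 - w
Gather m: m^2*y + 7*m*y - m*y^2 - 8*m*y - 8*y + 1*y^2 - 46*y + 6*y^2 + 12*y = m^2*y + m*(-y^2 - y) + 7*y^2 - 42*y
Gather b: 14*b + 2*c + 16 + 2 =14*b + 2*c + 18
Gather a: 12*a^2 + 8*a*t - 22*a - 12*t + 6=12*a^2 + a*(8*t - 22) - 12*t + 6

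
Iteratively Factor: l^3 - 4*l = (l + 2)*(l^2 - 2*l) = (l - 2)*(l + 2)*(l)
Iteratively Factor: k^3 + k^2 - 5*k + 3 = (k - 1)*(k^2 + 2*k - 3) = (k - 1)^2*(k + 3)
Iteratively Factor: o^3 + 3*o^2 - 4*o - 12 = (o + 3)*(o^2 - 4) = (o - 2)*(o + 3)*(o + 2)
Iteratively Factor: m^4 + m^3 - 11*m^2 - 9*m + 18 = (m - 1)*(m^3 + 2*m^2 - 9*m - 18) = (m - 1)*(m + 3)*(m^2 - m - 6) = (m - 3)*(m - 1)*(m + 3)*(m + 2)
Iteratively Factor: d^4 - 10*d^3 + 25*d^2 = (d)*(d^3 - 10*d^2 + 25*d) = d^2*(d^2 - 10*d + 25) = d^2*(d - 5)*(d - 5)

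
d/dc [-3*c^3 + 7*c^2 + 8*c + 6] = -9*c^2 + 14*c + 8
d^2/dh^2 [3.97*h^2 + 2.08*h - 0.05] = 7.94000000000000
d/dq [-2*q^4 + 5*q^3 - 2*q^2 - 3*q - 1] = -8*q^3 + 15*q^2 - 4*q - 3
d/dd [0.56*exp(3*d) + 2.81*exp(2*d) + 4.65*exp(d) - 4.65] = (1.68*exp(2*d) + 5.62*exp(d) + 4.65)*exp(d)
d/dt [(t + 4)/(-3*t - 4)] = 8/(3*t + 4)^2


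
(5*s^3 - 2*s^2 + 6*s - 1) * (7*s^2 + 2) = 35*s^5 - 14*s^4 + 52*s^3 - 11*s^2 + 12*s - 2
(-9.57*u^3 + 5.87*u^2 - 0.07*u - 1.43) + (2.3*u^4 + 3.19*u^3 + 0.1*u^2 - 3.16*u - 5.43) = 2.3*u^4 - 6.38*u^3 + 5.97*u^2 - 3.23*u - 6.86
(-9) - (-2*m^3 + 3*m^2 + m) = 2*m^3 - 3*m^2 - m - 9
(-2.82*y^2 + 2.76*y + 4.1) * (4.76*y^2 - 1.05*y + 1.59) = -13.4232*y^4 + 16.0986*y^3 + 12.1342*y^2 + 0.0834000000000001*y + 6.519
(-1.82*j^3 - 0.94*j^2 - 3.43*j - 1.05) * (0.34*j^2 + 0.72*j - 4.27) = -0.6188*j^5 - 1.63*j^4 + 5.9284*j^3 + 1.1872*j^2 + 13.8901*j + 4.4835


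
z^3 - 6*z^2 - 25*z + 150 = (z - 6)*(z - 5)*(z + 5)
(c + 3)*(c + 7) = c^2 + 10*c + 21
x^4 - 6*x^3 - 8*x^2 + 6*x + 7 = (x - 7)*(x - 1)*(x + 1)^2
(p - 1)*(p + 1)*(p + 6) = p^3 + 6*p^2 - p - 6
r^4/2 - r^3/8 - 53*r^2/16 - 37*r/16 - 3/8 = (r/2 + 1/4)*(r - 3)*(r + 1/4)*(r + 2)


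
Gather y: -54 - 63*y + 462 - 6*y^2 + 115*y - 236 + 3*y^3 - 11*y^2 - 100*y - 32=3*y^3 - 17*y^2 - 48*y + 140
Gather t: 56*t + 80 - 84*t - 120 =-28*t - 40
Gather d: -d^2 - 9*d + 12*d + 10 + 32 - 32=-d^2 + 3*d + 10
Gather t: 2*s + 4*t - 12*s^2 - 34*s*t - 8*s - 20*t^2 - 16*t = -12*s^2 - 6*s - 20*t^2 + t*(-34*s - 12)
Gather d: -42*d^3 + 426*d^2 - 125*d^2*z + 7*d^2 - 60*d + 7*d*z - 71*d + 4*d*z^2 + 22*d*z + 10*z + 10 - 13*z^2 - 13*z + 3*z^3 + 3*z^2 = -42*d^3 + d^2*(433 - 125*z) + d*(4*z^2 + 29*z - 131) + 3*z^3 - 10*z^2 - 3*z + 10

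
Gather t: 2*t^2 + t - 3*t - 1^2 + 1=2*t^2 - 2*t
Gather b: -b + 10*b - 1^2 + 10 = 9*b + 9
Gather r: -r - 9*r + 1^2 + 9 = 10 - 10*r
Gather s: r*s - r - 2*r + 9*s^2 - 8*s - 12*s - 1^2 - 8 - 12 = -3*r + 9*s^2 + s*(r - 20) - 21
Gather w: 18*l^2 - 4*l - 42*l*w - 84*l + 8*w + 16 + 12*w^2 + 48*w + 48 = 18*l^2 - 88*l + 12*w^2 + w*(56 - 42*l) + 64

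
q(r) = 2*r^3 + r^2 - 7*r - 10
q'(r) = 6*r^2 + 2*r - 7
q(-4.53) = -143.69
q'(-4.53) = 107.07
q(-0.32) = -7.72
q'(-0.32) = -7.03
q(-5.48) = -270.74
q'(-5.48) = 162.22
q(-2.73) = -24.13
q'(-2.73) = 32.26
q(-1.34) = -3.64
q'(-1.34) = 1.09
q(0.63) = -13.51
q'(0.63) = -3.36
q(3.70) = 79.10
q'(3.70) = 82.54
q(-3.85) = -82.36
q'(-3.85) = 74.24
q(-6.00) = -364.00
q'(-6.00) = 197.00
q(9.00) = 1466.00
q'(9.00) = 497.00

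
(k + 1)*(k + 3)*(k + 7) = k^3 + 11*k^2 + 31*k + 21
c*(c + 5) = c^2 + 5*c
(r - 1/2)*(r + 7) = r^2 + 13*r/2 - 7/2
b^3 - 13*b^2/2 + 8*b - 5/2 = (b - 5)*(b - 1)*(b - 1/2)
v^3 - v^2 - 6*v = v*(v - 3)*(v + 2)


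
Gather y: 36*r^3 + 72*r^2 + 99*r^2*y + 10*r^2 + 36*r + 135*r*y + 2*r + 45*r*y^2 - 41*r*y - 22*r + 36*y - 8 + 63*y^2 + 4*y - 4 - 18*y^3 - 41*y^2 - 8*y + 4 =36*r^3 + 82*r^2 + 16*r - 18*y^3 + y^2*(45*r + 22) + y*(99*r^2 + 94*r + 32) - 8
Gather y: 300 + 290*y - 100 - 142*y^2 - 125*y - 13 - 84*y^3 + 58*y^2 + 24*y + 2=-84*y^3 - 84*y^2 + 189*y + 189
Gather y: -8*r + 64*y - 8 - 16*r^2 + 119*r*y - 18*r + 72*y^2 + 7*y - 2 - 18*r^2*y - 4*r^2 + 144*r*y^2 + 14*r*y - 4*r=-20*r^2 - 30*r + y^2*(144*r + 72) + y*(-18*r^2 + 133*r + 71) - 10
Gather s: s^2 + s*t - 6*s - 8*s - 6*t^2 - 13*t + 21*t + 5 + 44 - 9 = s^2 + s*(t - 14) - 6*t^2 + 8*t + 40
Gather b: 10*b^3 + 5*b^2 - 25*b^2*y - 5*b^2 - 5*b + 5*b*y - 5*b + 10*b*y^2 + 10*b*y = 10*b^3 - 25*b^2*y + b*(10*y^2 + 15*y - 10)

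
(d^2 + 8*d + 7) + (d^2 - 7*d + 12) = 2*d^2 + d + 19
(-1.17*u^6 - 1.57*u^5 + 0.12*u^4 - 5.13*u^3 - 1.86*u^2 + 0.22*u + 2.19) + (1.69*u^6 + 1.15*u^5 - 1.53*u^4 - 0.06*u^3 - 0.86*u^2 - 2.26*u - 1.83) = 0.52*u^6 - 0.42*u^5 - 1.41*u^4 - 5.19*u^3 - 2.72*u^2 - 2.04*u + 0.36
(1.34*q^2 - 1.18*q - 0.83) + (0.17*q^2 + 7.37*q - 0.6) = 1.51*q^2 + 6.19*q - 1.43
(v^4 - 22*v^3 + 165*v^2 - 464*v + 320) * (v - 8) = v^5 - 30*v^4 + 341*v^3 - 1784*v^2 + 4032*v - 2560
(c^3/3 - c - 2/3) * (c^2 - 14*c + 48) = c^5/3 - 14*c^4/3 + 15*c^3 + 40*c^2/3 - 116*c/3 - 32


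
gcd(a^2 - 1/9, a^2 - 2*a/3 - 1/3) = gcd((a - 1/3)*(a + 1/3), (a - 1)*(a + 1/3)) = a + 1/3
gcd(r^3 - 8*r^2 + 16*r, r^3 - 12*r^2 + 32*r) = r^2 - 4*r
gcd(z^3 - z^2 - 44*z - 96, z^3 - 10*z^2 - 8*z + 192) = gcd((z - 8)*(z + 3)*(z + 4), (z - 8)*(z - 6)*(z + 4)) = z^2 - 4*z - 32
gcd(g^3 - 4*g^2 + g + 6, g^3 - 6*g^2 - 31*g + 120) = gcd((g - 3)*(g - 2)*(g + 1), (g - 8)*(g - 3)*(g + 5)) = g - 3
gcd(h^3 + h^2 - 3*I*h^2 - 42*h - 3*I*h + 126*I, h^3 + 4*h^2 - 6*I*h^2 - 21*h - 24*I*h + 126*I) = h + 7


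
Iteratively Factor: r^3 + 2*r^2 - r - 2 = (r + 1)*(r^2 + r - 2) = (r - 1)*(r + 1)*(r + 2)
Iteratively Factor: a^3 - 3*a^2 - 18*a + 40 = (a - 5)*(a^2 + 2*a - 8) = (a - 5)*(a + 4)*(a - 2)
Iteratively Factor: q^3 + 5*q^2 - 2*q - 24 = (q + 4)*(q^2 + q - 6) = (q - 2)*(q + 4)*(q + 3)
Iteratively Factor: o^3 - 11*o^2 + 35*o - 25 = (o - 5)*(o^2 - 6*o + 5) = (o - 5)^2*(o - 1)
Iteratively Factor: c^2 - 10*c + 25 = (c - 5)*(c - 5)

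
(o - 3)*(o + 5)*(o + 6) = o^3 + 8*o^2 - 3*o - 90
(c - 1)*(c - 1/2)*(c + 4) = c^3 + 5*c^2/2 - 11*c/2 + 2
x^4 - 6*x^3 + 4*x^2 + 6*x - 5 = (x - 5)*(x - 1)^2*(x + 1)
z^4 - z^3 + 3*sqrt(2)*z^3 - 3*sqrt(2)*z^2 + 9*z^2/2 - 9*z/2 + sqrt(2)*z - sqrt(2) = (z - 1)*(z + sqrt(2)/2)^2*(z + 2*sqrt(2))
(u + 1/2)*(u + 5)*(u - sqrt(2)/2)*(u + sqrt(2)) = u^4 + sqrt(2)*u^3/2 + 11*u^3/2 + 3*u^2/2 + 11*sqrt(2)*u^2/4 - 11*u/2 + 5*sqrt(2)*u/4 - 5/2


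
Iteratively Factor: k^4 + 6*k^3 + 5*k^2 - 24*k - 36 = (k + 3)*(k^3 + 3*k^2 - 4*k - 12) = (k + 2)*(k + 3)*(k^2 + k - 6) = (k - 2)*(k + 2)*(k + 3)*(k + 3)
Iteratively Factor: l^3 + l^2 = (l)*(l^2 + l) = l^2*(l + 1)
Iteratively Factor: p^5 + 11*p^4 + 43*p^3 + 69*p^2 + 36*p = (p + 3)*(p^4 + 8*p^3 + 19*p^2 + 12*p) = (p + 3)^2*(p^3 + 5*p^2 + 4*p) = (p + 3)^2*(p + 4)*(p^2 + p) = p*(p + 3)^2*(p + 4)*(p + 1)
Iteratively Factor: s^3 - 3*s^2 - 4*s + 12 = (s - 2)*(s^2 - s - 6) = (s - 2)*(s + 2)*(s - 3)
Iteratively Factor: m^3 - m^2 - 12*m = (m - 4)*(m^2 + 3*m) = (m - 4)*(m + 3)*(m)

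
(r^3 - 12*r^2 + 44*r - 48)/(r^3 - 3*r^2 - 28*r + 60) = (r - 4)/(r + 5)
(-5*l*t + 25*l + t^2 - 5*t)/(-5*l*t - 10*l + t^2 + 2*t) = (t - 5)/(t + 2)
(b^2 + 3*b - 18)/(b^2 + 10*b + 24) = (b - 3)/(b + 4)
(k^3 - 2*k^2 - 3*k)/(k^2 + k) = k - 3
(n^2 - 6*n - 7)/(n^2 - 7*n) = (n + 1)/n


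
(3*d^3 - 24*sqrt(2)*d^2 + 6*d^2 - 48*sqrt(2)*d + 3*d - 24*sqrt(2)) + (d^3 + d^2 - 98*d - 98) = 4*d^3 - 24*sqrt(2)*d^2 + 7*d^2 - 95*d - 48*sqrt(2)*d - 98 - 24*sqrt(2)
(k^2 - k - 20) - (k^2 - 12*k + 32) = 11*k - 52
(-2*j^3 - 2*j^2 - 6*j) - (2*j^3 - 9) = -4*j^3 - 2*j^2 - 6*j + 9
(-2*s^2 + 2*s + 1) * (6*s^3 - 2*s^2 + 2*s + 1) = -12*s^5 + 16*s^4 - 2*s^3 + 4*s + 1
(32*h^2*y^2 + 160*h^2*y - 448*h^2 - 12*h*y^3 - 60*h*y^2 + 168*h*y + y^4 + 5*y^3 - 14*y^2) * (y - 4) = 32*h^2*y^3 + 32*h^2*y^2 - 1088*h^2*y + 1792*h^2 - 12*h*y^4 - 12*h*y^3 + 408*h*y^2 - 672*h*y + y^5 + y^4 - 34*y^3 + 56*y^2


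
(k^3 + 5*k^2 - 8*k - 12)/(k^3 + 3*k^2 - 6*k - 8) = (k + 6)/(k + 4)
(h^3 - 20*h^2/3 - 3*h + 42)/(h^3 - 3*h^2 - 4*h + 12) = (h^2 - 11*h/3 - 14)/(h^2 - 4)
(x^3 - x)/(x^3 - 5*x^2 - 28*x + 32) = x*(x + 1)/(x^2 - 4*x - 32)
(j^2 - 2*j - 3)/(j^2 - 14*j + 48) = (j^2 - 2*j - 3)/(j^2 - 14*j + 48)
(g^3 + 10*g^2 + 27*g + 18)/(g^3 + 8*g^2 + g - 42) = (g^2 + 7*g + 6)/(g^2 + 5*g - 14)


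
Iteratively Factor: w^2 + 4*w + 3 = (w + 3)*(w + 1)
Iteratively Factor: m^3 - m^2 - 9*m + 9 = (m + 3)*(m^2 - 4*m + 3) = (m - 1)*(m + 3)*(m - 3)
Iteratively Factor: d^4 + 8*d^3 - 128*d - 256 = (d + 4)*(d^3 + 4*d^2 - 16*d - 64) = (d - 4)*(d + 4)*(d^2 + 8*d + 16) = (d - 4)*(d + 4)^2*(d + 4)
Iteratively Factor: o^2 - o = (o - 1)*(o)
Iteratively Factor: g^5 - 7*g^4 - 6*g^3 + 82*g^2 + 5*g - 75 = (g + 3)*(g^4 - 10*g^3 + 24*g^2 + 10*g - 25) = (g - 1)*(g + 3)*(g^3 - 9*g^2 + 15*g + 25) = (g - 5)*(g - 1)*(g + 3)*(g^2 - 4*g - 5) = (g - 5)^2*(g - 1)*(g + 3)*(g + 1)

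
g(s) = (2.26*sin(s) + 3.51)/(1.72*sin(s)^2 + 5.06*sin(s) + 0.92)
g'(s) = (-3.44*sin(s)*cos(s) - 5.06*cos(s))*(2.26*sin(s) + 3.51)/(1.72*sin(s)^2 + 5.06*sin(s) + 0.92)^2 + 2.26*cos(s)/(1.72*sin(s)^2 + 5.06*sin(s) + 0.92) = (-12.0744*sin(s) + 1.9436*cos(2*s) - 17.625)*cos(s)/(1.72*sin(s)^2 + 5.06*sin(s) + 0.92)^2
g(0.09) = 2.67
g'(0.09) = -8.68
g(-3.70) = 1.15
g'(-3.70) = 1.18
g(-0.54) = -1.91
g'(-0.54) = -5.98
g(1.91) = 0.78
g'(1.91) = 0.19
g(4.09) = -0.81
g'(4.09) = 1.16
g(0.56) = 1.15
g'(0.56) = -1.17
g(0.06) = 2.96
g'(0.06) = -10.84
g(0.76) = 0.97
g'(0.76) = -0.69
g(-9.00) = -2.95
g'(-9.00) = 13.58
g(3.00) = 2.30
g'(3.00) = 6.21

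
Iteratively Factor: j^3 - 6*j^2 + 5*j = (j - 1)*(j^2 - 5*j) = (j - 5)*(j - 1)*(j)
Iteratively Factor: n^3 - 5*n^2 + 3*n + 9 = (n - 3)*(n^2 - 2*n - 3) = (n - 3)^2*(n + 1)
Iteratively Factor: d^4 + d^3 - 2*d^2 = (d - 1)*(d^3 + 2*d^2) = d*(d - 1)*(d^2 + 2*d) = d^2*(d - 1)*(d + 2)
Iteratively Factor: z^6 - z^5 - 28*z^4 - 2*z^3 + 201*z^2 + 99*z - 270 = (z - 5)*(z^5 + 4*z^4 - 8*z^3 - 42*z^2 - 9*z + 54) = (z - 5)*(z + 3)*(z^4 + z^3 - 11*z^2 - 9*z + 18) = (z - 5)*(z + 3)^2*(z^3 - 2*z^2 - 5*z + 6) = (z - 5)*(z - 1)*(z + 3)^2*(z^2 - z - 6) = (z - 5)*(z - 1)*(z + 2)*(z + 3)^2*(z - 3)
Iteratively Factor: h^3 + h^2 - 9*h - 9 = (h + 3)*(h^2 - 2*h - 3) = (h - 3)*(h + 3)*(h + 1)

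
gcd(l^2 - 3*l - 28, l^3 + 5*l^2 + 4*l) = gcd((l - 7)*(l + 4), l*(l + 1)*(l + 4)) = l + 4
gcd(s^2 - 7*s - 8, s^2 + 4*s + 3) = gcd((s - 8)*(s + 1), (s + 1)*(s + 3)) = s + 1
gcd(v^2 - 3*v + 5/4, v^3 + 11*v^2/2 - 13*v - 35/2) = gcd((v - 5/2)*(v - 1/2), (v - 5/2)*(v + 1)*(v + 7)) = v - 5/2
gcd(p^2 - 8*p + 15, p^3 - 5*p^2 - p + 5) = p - 5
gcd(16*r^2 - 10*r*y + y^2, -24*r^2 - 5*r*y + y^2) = -8*r + y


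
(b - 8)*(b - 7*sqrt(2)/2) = b^2 - 8*b - 7*sqrt(2)*b/2 + 28*sqrt(2)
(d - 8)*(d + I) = d^2 - 8*d + I*d - 8*I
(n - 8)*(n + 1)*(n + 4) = n^3 - 3*n^2 - 36*n - 32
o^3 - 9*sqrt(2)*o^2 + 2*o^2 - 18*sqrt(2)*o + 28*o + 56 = (o + 2)*(o - 7*sqrt(2))*(o - 2*sqrt(2))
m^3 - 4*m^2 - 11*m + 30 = (m - 5)*(m - 2)*(m + 3)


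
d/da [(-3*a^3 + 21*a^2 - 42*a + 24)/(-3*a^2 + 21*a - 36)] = (a^2 - 6*a + 7)/(a^2 - 6*a + 9)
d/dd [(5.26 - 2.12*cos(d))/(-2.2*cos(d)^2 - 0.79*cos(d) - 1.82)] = (4.664*cos(d)^2 - 23.144*cos(d) - 8.0138)*sin(d)/(4.84*cos(d)^4 + 3.476*cos(d)^3 + 8.6321*cos(d)^2 + 2.8756*cos(d) + 3.3124)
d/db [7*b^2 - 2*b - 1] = 14*b - 2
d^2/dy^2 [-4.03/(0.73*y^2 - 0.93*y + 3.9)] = (4.295174*y^2 - 5.471934*y - 4.03*(1.46*y - 0.93)*(2.92*y - 1.86) + 22.94682)/(0.73*y^2 - 0.93*y + 3.9)^3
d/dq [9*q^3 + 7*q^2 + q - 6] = 27*q^2 + 14*q + 1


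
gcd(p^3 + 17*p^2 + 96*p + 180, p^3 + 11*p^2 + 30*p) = p^2 + 11*p + 30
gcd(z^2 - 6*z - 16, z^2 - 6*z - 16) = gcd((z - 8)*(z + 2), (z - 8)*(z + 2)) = z^2 - 6*z - 16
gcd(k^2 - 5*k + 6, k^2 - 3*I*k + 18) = 1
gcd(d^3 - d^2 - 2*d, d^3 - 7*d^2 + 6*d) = d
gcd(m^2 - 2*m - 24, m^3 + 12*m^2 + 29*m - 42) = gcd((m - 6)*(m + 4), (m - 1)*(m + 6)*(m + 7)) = 1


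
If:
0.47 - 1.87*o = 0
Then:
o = 0.25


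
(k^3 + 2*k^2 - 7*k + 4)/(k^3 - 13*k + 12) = (k - 1)/(k - 3)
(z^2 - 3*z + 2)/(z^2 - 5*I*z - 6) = (-z^2 + 3*z - 2)/(-z^2 + 5*I*z + 6)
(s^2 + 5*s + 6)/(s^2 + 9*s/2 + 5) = 2*(s + 3)/(2*s + 5)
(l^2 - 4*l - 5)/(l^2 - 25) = (l + 1)/(l + 5)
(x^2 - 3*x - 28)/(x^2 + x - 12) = (x - 7)/(x - 3)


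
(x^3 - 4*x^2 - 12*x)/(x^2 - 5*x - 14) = x*(x - 6)/(x - 7)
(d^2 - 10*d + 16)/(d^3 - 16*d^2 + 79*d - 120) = (d - 2)/(d^2 - 8*d + 15)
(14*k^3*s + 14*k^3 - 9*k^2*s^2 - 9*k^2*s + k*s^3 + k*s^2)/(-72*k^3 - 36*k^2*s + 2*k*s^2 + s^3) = k*(-14*k^2*s - 14*k^2 + 9*k*s^2 + 9*k*s - s^3 - s^2)/(72*k^3 + 36*k^2*s - 2*k*s^2 - s^3)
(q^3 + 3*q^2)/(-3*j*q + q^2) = q*(q + 3)/(-3*j + q)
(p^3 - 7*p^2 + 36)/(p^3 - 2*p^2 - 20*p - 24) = (p - 3)/(p + 2)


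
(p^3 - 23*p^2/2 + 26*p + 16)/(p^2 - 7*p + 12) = (p^2 - 15*p/2 - 4)/(p - 3)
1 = 1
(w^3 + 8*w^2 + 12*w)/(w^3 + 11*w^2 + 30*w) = (w + 2)/(w + 5)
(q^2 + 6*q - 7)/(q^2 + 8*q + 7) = (q - 1)/(q + 1)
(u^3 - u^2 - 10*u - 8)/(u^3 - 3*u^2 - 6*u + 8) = (u + 1)/(u - 1)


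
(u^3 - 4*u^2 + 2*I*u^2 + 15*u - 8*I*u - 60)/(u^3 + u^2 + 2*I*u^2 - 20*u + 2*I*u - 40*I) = (u^2 + 2*I*u + 15)/(u^2 + u*(5 + 2*I) + 10*I)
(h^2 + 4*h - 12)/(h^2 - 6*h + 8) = (h + 6)/(h - 4)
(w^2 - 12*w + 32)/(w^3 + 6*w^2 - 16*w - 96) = (w - 8)/(w^2 + 10*w + 24)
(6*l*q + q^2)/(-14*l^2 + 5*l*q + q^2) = q*(6*l + q)/(-14*l^2 + 5*l*q + q^2)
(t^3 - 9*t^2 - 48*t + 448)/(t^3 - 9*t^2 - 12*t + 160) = (t^2 - t - 56)/(t^2 - t - 20)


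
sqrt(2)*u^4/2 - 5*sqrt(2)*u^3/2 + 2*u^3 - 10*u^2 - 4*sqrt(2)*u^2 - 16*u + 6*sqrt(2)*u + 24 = (u - 6)*(u - 1)*(u + 2*sqrt(2))*(sqrt(2)*u/2 + sqrt(2))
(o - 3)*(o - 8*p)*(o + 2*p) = o^3 - 6*o^2*p - 3*o^2 - 16*o*p^2 + 18*o*p + 48*p^2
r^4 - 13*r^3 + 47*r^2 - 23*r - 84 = (r - 7)*(r - 4)*(r - 3)*(r + 1)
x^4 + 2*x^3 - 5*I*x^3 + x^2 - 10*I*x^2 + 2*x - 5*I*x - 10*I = (x + 2)*(x - 5*I)*(x - I)*(x + I)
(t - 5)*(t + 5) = t^2 - 25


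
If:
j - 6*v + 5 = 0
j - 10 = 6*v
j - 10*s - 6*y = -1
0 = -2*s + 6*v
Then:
No Solution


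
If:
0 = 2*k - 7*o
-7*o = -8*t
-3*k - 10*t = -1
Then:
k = 2/11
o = 4/77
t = 1/22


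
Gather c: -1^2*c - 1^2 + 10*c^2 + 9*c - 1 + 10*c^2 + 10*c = 20*c^2 + 18*c - 2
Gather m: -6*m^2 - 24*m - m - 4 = -6*m^2 - 25*m - 4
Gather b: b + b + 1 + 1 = 2*b + 2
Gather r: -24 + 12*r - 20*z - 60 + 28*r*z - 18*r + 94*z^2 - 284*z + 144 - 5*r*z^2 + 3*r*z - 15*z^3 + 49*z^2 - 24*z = r*(-5*z^2 + 31*z - 6) - 15*z^3 + 143*z^2 - 328*z + 60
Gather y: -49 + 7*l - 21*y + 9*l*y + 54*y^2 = 7*l + 54*y^2 + y*(9*l - 21) - 49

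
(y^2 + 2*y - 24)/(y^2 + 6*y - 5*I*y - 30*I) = (y - 4)/(y - 5*I)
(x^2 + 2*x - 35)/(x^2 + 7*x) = (x - 5)/x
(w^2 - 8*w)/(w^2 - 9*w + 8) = w/(w - 1)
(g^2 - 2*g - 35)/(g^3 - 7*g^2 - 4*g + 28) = (g + 5)/(g^2 - 4)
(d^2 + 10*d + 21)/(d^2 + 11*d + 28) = (d + 3)/(d + 4)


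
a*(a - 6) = a^2 - 6*a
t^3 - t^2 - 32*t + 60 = (t - 5)*(t - 2)*(t + 6)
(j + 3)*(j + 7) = j^2 + 10*j + 21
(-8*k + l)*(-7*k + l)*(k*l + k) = 56*k^3*l + 56*k^3 - 15*k^2*l^2 - 15*k^2*l + k*l^3 + k*l^2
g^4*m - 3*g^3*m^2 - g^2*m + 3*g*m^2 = g*(g - 1)*(g - 3*m)*(g*m + m)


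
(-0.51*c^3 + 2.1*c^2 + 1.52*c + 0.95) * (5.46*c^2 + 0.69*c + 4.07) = -2.7846*c^5 + 11.1141*c^4 + 7.6725*c^3 + 14.7828*c^2 + 6.8419*c + 3.8665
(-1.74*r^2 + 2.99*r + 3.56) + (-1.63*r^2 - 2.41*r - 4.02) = -3.37*r^2 + 0.58*r - 0.46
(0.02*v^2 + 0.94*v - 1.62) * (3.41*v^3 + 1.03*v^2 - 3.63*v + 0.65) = 0.0682*v^5 + 3.226*v^4 - 4.6286*v^3 - 5.0678*v^2 + 6.4916*v - 1.053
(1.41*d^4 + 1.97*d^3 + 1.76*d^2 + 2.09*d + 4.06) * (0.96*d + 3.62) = 1.3536*d^5 + 6.9954*d^4 + 8.821*d^3 + 8.3776*d^2 + 11.4634*d + 14.6972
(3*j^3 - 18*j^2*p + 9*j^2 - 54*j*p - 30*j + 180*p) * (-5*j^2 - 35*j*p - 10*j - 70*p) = -15*j^5 - 15*j^4*p - 75*j^4 + 630*j^3*p^2 - 75*j^3*p + 60*j^3 + 3150*j^2*p^2 + 60*j^2*p + 300*j^2 - 2520*j*p^2 + 300*j*p - 12600*p^2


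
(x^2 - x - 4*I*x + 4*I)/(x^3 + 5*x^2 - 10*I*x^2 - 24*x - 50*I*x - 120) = (x - 1)/(x^2 + x*(5 - 6*I) - 30*I)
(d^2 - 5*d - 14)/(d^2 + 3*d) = (d^2 - 5*d - 14)/(d*(d + 3))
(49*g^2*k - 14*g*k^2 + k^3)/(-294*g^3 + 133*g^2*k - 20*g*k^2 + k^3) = -k/(6*g - k)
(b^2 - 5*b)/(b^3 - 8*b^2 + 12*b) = (b - 5)/(b^2 - 8*b + 12)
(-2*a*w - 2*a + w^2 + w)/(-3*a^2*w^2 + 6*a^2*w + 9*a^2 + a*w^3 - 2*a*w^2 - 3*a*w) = (-2*a + w)/(a*(-3*a*w + 9*a + w^2 - 3*w))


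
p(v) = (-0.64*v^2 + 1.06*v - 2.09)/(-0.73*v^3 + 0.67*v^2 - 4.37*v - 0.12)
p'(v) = (1.06 - 1.28*v)/(-0.73*v^3 + 0.67*v^2 - 4.37*v - 0.12) + (-0.64*v^2 + 1.06*v - 2.09)*(2.19*v^2 - 1.34*v + 4.37)/(-0.73*v^3 + 0.67*v^2 - 4.37*v - 0.12)^2 = (-0.4672*v^4 + 1.5476*v^3 - 2.4905*v^2 + 2.9542*v - 9.2605)/(0.5329*v^6 - 0.9782*v^5 + 6.8291*v^4 - 5.6806*v^3 + 18.9361*v^2 + 1.0488*v + 0.0144)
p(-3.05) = -0.28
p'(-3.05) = -0.08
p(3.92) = 0.15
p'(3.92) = -0.02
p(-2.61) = -0.32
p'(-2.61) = -0.10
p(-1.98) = -0.40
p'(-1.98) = -0.16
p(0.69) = 0.54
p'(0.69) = -0.86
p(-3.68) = -0.24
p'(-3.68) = -0.06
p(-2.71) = -0.31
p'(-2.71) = -0.09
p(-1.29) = -0.55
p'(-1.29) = -0.32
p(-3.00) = -0.28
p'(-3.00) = -0.08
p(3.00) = 0.17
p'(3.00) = -0.03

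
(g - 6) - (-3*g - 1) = 4*g - 5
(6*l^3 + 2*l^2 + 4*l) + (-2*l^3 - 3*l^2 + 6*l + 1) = 4*l^3 - l^2 + 10*l + 1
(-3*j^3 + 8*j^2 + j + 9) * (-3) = 9*j^3 - 24*j^2 - 3*j - 27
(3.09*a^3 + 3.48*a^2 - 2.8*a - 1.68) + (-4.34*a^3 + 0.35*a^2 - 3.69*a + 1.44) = -1.25*a^3 + 3.83*a^2 - 6.49*a - 0.24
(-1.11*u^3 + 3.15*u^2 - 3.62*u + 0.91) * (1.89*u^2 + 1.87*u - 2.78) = -2.0979*u^5 + 3.8778*u^4 + 2.1345*u^3 - 13.8065*u^2 + 11.7653*u - 2.5298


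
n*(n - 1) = n^2 - n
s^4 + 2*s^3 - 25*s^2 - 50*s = s*(s - 5)*(s + 2)*(s + 5)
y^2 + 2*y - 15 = (y - 3)*(y + 5)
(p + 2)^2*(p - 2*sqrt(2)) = p^3 - 2*sqrt(2)*p^2 + 4*p^2 - 8*sqrt(2)*p + 4*p - 8*sqrt(2)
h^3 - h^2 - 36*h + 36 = (h - 6)*(h - 1)*(h + 6)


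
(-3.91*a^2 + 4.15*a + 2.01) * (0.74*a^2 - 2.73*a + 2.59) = -2.8934*a^4 + 13.7453*a^3 - 19.969*a^2 + 5.2612*a + 5.2059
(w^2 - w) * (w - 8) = w^3 - 9*w^2 + 8*w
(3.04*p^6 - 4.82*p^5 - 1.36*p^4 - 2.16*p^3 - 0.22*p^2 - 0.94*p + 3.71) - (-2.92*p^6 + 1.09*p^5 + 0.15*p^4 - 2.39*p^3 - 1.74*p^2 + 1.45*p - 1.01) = 5.96*p^6 - 5.91*p^5 - 1.51*p^4 + 0.23*p^3 + 1.52*p^2 - 2.39*p + 4.72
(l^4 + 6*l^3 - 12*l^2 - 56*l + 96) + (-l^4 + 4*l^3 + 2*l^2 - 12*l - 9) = 10*l^3 - 10*l^2 - 68*l + 87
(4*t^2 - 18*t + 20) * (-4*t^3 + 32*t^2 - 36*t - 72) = -16*t^5 + 200*t^4 - 800*t^3 + 1000*t^2 + 576*t - 1440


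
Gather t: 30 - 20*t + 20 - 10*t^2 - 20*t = -10*t^2 - 40*t + 50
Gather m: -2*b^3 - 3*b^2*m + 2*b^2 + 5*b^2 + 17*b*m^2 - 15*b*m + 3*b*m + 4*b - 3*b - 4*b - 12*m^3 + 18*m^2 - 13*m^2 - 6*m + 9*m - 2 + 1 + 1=-2*b^3 + 7*b^2 - 3*b - 12*m^3 + m^2*(17*b + 5) + m*(-3*b^2 - 12*b + 3)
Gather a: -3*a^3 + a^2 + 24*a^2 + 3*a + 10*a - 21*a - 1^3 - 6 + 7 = -3*a^3 + 25*a^2 - 8*a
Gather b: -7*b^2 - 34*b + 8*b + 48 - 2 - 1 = -7*b^2 - 26*b + 45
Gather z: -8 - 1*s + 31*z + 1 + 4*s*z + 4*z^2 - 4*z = -s + 4*z^2 + z*(4*s + 27) - 7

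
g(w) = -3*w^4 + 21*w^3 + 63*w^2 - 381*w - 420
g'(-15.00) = 52404.00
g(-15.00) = -203280.00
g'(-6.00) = 3723.00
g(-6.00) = -4290.00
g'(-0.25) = -408.38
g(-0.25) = -321.15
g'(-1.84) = -324.79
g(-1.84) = 329.13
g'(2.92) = 225.32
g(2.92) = -690.62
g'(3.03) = 245.36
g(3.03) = -664.72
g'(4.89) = 338.44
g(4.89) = -36.46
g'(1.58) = -71.98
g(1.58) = -800.57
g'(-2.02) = -279.55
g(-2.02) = 383.65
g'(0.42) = -317.86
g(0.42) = -567.44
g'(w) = -12*w^3 + 63*w^2 + 126*w - 381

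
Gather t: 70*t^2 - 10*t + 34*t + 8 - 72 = 70*t^2 + 24*t - 64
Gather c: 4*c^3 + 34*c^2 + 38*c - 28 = 4*c^3 + 34*c^2 + 38*c - 28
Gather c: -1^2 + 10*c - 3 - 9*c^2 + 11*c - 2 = -9*c^2 + 21*c - 6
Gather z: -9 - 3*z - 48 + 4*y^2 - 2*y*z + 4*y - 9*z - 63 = 4*y^2 + 4*y + z*(-2*y - 12) - 120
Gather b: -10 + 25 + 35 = 50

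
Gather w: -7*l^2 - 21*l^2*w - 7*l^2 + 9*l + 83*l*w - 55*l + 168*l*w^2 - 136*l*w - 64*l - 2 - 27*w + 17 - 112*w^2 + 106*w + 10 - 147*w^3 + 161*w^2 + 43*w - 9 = -14*l^2 - 110*l - 147*w^3 + w^2*(168*l + 49) + w*(-21*l^2 - 53*l + 122) + 16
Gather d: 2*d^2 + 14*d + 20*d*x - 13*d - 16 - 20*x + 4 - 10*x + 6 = 2*d^2 + d*(20*x + 1) - 30*x - 6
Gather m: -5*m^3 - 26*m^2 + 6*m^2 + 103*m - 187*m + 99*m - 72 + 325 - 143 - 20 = -5*m^3 - 20*m^2 + 15*m + 90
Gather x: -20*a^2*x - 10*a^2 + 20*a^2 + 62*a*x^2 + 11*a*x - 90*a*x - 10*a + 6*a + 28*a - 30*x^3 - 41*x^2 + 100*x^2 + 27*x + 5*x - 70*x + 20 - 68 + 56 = 10*a^2 + 24*a - 30*x^3 + x^2*(62*a + 59) + x*(-20*a^2 - 79*a - 38) + 8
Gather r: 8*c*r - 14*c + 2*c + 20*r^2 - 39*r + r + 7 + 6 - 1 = -12*c + 20*r^2 + r*(8*c - 38) + 12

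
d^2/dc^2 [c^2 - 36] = 2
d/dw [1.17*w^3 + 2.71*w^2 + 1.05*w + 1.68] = 3.51*w^2 + 5.42*w + 1.05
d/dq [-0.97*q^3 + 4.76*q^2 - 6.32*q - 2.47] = -2.91*q^2 + 9.52*q - 6.32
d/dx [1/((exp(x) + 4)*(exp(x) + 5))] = (-2*exp(x) - 9)*exp(x)/(exp(4*x) + 18*exp(3*x) + 121*exp(2*x) + 360*exp(x) + 400)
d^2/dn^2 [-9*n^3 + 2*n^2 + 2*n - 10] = 4 - 54*n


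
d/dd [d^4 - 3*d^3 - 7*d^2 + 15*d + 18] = 4*d^3 - 9*d^2 - 14*d + 15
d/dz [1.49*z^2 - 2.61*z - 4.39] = 2.98*z - 2.61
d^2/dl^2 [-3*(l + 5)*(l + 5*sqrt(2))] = -6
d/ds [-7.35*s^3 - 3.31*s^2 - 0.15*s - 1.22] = -22.05*s^2 - 6.62*s - 0.15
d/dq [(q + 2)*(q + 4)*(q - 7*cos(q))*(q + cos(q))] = -(q + 2)*(q + 4)*(q - 7*cos(q))*(sin(q) - 1) + (q + 2)*(q + 4)*(q + cos(q))*(7*sin(q) + 1) + (q + 2)*(q - 7*cos(q))*(q + cos(q)) + (q + 4)*(q - 7*cos(q))*(q + cos(q))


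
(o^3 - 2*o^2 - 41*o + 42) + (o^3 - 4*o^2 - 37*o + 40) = 2*o^3 - 6*o^2 - 78*o + 82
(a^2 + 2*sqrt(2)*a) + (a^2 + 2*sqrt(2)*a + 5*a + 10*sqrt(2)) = 2*a^2 + 5*a + 4*sqrt(2)*a + 10*sqrt(2)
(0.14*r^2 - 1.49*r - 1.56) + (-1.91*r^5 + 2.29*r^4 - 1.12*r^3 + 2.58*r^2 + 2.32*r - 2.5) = -1.91*r^5 + 2.29*r^4 - 1.12*r^3 + 2.72*r^2 + 0.83*r - 4.06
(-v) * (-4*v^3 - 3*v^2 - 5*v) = 4*v^4 + 3*v^3 + 5*v^2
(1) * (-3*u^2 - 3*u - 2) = -3*u^2 - 3*u - 2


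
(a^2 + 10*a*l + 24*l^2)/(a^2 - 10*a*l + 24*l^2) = (a^2 + 10*a*l + 24*l^2)/(a^2 - 10*a*l + 24*l^2)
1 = 1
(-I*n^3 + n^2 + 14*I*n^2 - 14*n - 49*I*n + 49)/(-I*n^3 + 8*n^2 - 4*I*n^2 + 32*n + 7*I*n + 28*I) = (n^2 - 14*n + 49)/(n^2 + n*(4 + 7*I) + 28*I)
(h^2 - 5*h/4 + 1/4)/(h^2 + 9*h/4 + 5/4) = (4*h^2 - 5*h + 1)/(4*h^2 + 9*h + 5)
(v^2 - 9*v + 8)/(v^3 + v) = (v^2 - 9*v + 8)/(v^3 + v)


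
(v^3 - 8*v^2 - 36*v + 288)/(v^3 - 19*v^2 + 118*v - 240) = (v + 6)/(v - 5)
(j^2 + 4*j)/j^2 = (j + 4)/j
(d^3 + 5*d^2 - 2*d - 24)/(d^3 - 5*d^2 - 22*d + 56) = (d + 3)/(d - 7)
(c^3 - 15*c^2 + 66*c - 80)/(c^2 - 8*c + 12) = (c^2 - 13*c + 40)/(c - 6)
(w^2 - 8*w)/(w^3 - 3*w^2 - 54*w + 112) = w/(w^2 + 5*w - 14)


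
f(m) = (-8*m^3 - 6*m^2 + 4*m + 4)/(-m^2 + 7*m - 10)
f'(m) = (2*m - 7)*(-8*m^3 - 6*m^2 + 4*m + 4)/(-m^2 + 7*m - 10)^2 + (-24*m^2 - 12*m + 4)/(-m^2 + 7*m - 10)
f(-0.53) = -0.10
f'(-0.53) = -0.32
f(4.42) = -560.23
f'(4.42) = -1103.41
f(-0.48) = -0.12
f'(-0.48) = -0.38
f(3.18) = -140.26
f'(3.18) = -87.12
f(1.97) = 798.33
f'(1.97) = 28115.27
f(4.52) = -693.84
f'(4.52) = -1617.06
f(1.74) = 58.22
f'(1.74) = 347.44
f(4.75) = -1410.55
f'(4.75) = -5993.98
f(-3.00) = -3.85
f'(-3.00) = 3.15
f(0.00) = -0.40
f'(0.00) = -0.68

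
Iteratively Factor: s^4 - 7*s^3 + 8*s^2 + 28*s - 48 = (s - 2)*(s^3 - 5*s^2 - 2*s + 24) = (s - 4)*(s - 2)*(s^2 - s - 6) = (s - 4)*(s - 3)*(s - 2)*(s + 2)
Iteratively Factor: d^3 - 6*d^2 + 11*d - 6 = (d - 2)*(d^2 - 4*d + 3) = (d - 3)*(d - 2)*(d - 1)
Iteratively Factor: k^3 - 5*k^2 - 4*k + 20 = (k + 2)*(k^2 - 7*k + 10) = (k - 5)*(k + 2)*(k - 2)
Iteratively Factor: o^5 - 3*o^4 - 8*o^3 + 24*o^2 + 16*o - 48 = (o - 3)*(o^4 - 8*o^2 + 16) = (o - 3)*(o + 2)*(o^3 - 2*o^2 - 4*o + 8) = (o - 3)*(o + 2)^2*(o^2 - 4*o + 4) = (o - 3)*(o - 2)*(o + 2)^2*(o - 2)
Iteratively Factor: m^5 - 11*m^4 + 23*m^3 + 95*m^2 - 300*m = (m - 4)*(m^4 - 7*m^3 - 5*m^2 + 75*m) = (m - 5)*(m - 4)*(m^3 - 2*m^2 - 15*m) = (m - 5)^2*(m - 4)*(m^2 + 3*m) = m*(m - 5)^2*(m - 4)*(m + 3)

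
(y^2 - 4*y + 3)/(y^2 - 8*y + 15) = (y - 1)/(y - 5)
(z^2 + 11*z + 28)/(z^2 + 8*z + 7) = (z + 4)/(z + 1)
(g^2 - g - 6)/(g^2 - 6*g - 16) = (g - 3)/(g - 8)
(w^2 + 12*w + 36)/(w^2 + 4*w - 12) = (w + 6)/(w - 2)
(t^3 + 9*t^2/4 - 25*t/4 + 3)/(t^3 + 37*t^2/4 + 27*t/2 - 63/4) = (t^2 + 3*t - 4)/(t^2 + 10*t + 21)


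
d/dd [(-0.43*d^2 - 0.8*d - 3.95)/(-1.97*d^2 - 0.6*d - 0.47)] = (-1.318*d^2 - 15.1588*d - 1.994)/(3.8809*d^4 + 2.364*d^3 + 2.2118*d^2 + 0.564*d + 0.2209)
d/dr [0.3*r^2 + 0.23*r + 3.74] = 0.6*r + 0.23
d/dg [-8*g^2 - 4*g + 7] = -16*g - 4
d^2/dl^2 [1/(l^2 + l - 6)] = 2*(-l^2 - l + (2*l + 1)^2 + 6)/(l^2 + l - 6)^3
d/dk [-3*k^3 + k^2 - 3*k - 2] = -9*k^2 + 2*k - 3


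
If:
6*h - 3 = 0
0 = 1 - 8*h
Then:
No Solution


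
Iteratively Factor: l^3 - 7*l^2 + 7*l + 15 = (l - 3)*(l^2 - 4*l - 5) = (l - 3)*(l + 1)*(l - 5)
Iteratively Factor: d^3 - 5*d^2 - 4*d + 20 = (d + 2)*(d^2 - 7*d + 10) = (d - 5)*(d + 2)*(d - 2)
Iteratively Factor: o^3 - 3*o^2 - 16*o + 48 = (o + 4)*(o^2 - 7*o + 12) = (o - 4)*(o + 4)*(o - 3)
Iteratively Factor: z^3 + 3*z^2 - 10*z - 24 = (z + 4)*(z^2 - z - 6) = (z + 2)*(z + 4)*(z - 3)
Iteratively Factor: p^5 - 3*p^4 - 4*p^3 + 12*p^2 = (p + 2)*(p^4 - 5*p^3 + 6*p^2) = p*(p + 2)*(p^3 - 5*p^2 + 6*p) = p*(p - 2)*(p + 2)*(p^2 - 3*p) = p^2*(p - 2)*(p + 2)*(p - 3)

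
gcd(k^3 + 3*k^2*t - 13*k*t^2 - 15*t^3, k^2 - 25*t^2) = k + 5*t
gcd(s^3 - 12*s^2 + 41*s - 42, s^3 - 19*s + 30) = s^2 - 5*s + 6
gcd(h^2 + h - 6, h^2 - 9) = h + 3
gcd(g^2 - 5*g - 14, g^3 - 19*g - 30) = g + 2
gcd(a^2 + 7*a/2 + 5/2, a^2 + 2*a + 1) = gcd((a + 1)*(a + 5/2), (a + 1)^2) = a + 1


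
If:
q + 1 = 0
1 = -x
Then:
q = -1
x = -1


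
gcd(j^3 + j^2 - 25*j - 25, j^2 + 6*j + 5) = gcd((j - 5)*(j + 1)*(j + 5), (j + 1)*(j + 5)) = j^2 + 6*j + 5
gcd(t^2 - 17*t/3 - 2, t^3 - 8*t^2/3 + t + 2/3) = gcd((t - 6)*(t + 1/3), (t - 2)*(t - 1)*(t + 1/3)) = t + 1/3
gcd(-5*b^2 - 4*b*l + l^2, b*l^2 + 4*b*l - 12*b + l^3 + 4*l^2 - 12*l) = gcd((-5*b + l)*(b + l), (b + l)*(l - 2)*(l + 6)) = b + l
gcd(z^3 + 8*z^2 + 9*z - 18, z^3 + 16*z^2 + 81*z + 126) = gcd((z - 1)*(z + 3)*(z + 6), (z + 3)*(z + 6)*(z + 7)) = z^2 + 9*z + 18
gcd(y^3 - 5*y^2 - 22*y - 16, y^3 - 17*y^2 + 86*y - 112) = y - 8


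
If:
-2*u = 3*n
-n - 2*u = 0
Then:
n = 0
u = 0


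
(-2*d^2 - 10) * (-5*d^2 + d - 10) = 10*d^4 - 2*d^3 + 70*d^2 - 10*d + 100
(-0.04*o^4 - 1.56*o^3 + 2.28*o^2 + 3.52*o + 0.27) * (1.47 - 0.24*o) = 0.0096*o^5 + 0.3156*o^4 - 2.8404*o^3 + 2.5068*o^2 + 5.1096*o + 0.3969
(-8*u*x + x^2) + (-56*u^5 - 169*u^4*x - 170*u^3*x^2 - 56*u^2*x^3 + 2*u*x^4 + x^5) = -56*u^5 - 169*u^4*x - 170*u^3*x^2 - 56*u^2*x^3 + 2*u*x^4 - 8*u*x + x^5 + x^2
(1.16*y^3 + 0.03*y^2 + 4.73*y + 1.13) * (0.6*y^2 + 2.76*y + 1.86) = 0.696*y^5 + 3.2196*y^4 + 5.0784*y^3 + 13.7886*y^2 + 11.9166*y + 2.1018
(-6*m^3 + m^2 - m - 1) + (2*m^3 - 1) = -4*m^3 + m^2 - m - 2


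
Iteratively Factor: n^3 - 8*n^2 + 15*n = (n - 3)*(n^2 - 5*n) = (n - 5)*(n - 3)*(n)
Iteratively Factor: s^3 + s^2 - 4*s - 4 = (s + 1)*(s^2 - 4) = (s - 2)*(s + 1)*(s + 2)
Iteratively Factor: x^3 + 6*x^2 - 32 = (x - 2)*(x^2 + 8*x + 16) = (x - 2)*(x + 4)*(x + 4)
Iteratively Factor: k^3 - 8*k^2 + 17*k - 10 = (k - 2)*(k^2 - 6*k + 5) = (k - 2)*(k - 1)*(k - 5)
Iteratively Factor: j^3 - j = (j + 1)*(j^2 - j) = j*(j + 1)*(j - 1)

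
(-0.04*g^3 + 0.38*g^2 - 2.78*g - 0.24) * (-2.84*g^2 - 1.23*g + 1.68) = 0.1136*g^5 - 1.03*g^4 + 7.3606*g^3 + 4.7394*g^2 - 4.3752*g - 0.4032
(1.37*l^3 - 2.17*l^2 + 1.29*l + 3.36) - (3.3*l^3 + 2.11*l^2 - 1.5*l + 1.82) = -1.93*l^3 - 4.28*l^2 + 2.79*l + 1.54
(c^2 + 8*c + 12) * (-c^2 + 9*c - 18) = -c^4 + c^3 + 42*c^2 - 36*c - 216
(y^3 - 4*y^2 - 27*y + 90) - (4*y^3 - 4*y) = -3*y^3 - 4*y^2 - 23*y + 90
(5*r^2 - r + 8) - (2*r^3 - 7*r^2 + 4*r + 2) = -2*r^3 + 12*r^2 - 5*r + 6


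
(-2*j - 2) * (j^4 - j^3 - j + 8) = -2*j^5 + 2*j^3 + 2*j^2 - 14*j - 16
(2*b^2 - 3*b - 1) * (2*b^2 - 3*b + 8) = 4*b^4 - 12*b^3 + 23*b^2 - 21*b - 8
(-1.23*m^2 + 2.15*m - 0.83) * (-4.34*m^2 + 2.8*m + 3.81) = 5.3382*m^4 - 12.775*m^3 + 4.9359*m^2 + 5.8675*m - 3.1623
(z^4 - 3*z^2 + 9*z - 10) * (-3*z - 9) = -3*z^5 - 9*z^4 + 9*z^3 - 51*z + 90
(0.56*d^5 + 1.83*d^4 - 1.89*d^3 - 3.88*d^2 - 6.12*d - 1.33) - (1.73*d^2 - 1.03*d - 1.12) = 0.56*d^5 + 1.83*d^4 - 1.89*d^3 - 5.61*d^2 - 5.09*d - 0.21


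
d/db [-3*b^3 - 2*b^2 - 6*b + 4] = -9*b^2 - 4*b - 6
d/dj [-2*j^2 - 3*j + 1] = -4*j - 3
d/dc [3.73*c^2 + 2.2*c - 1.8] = 7.46*c + 2.2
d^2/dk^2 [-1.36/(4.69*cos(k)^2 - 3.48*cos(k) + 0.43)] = (119.658784*(1 - cos(k)^2)^2 - 66.590496*cos(k)^3 + 65.328688*cos(k)^2 + 135.216096*cos(k) - 147.113648)/(4.69*cos(k)^2 - 3.48*cos(k) + 0.43)^3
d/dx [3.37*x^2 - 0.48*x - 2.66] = 6.74*x - 0.48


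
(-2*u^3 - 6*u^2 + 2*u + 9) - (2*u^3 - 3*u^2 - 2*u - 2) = -4*u^3 - 3*u^2 + 4*u + 11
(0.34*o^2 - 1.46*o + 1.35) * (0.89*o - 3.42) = 0.3026*o^3 - 2.4622*o^2 + 6.1947*o - 4.617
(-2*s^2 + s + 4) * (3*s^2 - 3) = -6*s^4 + 3*s^3 + 18*s^2 - 3*s - 12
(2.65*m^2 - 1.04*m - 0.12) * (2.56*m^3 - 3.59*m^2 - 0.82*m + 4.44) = 6.784*m^5 - 12.1759*m^4 + 1.2534*m^3 + 13.0496*m^2 - 4.5192*m - 0.5328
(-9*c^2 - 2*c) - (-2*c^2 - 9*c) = -7*c^2 + 7*c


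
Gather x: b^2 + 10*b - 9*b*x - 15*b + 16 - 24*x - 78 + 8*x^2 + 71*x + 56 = b^2 - 5*b + 8*x^2 + x*(47 - 9*b) - 6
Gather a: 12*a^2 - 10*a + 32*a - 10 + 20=12*a^2 + 22*a + 10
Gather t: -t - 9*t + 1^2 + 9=10 - 10*t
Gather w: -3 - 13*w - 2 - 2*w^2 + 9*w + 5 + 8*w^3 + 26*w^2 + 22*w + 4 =8*w^3 + 24*w^2 + 18*w + 4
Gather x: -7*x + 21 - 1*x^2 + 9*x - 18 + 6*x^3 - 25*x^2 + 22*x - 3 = 6*x^3 - 26*x^2 + 24*x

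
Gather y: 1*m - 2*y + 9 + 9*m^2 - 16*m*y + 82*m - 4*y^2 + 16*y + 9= 9*m^2 + 83*m - 4*y^2 + y*(14 - 16*m) + 18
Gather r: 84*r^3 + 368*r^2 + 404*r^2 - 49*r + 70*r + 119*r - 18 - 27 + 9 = 84*r^3 + 772*r^2 + 140*r - 36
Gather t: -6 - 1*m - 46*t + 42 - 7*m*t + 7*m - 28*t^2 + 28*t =6*m - 28*t^2 + t*(-7*m - 18) + 36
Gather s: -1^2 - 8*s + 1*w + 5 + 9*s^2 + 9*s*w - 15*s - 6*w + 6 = 9*s^2 + s*(9*w - 23) - 5*w + 10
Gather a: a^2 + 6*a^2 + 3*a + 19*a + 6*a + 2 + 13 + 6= 7*a^2 + 28*a + 21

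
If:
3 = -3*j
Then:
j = -1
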